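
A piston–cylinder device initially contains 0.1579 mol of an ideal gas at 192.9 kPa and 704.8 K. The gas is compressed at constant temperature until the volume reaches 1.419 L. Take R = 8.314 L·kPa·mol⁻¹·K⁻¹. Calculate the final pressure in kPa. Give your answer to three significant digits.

From PV = nRT: V₁ = nRT₁/P₁ = 4.797 L.
Isothermal, so P V is constant: T₂ = T₁; P₂ = P₁·(V₁/V₂) = 652.0 kPa.

P₂ ≈ 652 kPa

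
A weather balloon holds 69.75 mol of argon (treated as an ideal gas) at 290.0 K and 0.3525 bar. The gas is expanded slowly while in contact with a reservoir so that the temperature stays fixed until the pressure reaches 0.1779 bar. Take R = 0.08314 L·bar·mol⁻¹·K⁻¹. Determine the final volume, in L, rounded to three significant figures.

From PV = nRT: V₁ = nRT₁/P₁ = 4771 L.
Isothermal, so P V is constant: T₂ = T₁; V₂ = V₁·(P₁/P₂) = 9453 L.

V₂ ≈ 9.45e+03 L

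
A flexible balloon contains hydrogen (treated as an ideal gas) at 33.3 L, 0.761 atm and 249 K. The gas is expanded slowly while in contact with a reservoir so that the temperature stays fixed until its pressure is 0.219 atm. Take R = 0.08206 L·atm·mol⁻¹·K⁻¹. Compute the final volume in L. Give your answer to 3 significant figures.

Isothermal, so P V is constant: T₂ = T₁; V₂ = V₁·(P₁/P₂) = 115.7 L.

V₂ ≈ 116 L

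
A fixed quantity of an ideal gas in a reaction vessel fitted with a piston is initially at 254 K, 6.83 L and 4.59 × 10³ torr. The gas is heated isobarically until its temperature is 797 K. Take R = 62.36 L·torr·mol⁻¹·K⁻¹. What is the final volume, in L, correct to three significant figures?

P constant ⇒ V ∝ T: P₂ = P₁; V₂ = V₁·(T₂/T₁) = 21.43 L.

V₂ ≈ 21.4 L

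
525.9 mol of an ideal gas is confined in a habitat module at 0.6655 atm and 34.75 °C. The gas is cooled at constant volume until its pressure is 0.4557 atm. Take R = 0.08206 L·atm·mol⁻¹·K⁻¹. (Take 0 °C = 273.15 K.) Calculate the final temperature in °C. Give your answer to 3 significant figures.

T₂ ≈ -62.3 °C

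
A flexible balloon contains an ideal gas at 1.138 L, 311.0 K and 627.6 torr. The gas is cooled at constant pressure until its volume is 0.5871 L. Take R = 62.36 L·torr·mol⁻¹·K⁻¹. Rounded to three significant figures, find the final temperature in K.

Isobaric, so V/T is constant: P₂ = P₁; T₂ = T₁·(V₂/V₁) = 160.4 K.

T₂ ≈ 160 K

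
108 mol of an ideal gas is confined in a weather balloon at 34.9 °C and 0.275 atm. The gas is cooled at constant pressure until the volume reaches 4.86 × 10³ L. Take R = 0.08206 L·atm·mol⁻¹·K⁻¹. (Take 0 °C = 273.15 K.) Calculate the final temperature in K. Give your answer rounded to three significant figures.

T₂ ≈ 151 K

Convert: T₁ = 308.0 K.
From PV = nRT: V₁ = nRT₁/P₁ = 9928 L.
Isobaric, so V/T is constant: P₂ = P₁; T₂ = T₁·(V₂/V₁) = 150.8 K.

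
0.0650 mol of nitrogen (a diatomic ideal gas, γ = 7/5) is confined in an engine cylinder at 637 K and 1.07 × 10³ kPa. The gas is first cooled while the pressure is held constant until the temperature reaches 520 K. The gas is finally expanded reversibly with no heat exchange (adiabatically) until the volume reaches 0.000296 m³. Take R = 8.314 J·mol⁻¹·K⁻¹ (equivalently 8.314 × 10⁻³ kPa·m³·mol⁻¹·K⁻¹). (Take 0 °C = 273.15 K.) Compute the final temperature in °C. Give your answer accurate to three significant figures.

T₃ ≈ 223 °C

From PV = nRT: V₁ = nRT₁/P₁ = 0.0003217 m³.
P constant ⇒ V ∝ T: P₂ = P₁; V₂ = V₁·(T₂/T₁) = 0.0002626 m³.
Adiabatic (γ = 7/5), T V^(γ−1) and P V^γ constant: T₃ = T₂·(V₂/V₃)^(γ−1) = 495.7 K; P₃ = P₂·(V₂/V₃)^γ = 905.0 kPa.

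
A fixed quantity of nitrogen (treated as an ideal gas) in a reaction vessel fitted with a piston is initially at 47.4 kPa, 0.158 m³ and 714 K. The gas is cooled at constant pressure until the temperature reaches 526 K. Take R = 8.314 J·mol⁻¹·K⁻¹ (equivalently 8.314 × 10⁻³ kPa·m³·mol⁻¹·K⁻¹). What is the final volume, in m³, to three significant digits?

V₂ ≈ 0.116 m³

P constant ⇒ V ∝ T: P₂ = P₁; V₂ = V₁·(T₂/T₁) = 0.1164 m³.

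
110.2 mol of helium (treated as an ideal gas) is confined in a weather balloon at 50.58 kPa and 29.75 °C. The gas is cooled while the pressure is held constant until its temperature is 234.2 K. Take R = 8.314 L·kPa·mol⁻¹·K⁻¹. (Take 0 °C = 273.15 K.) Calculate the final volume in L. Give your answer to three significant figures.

Convert: T₁ = 302.9 K.
From PV = nRT: V₁ = nRT₁/P₁ = 5487 L.
Isobaric, so V/T is constant: P₂ = P₁; V₂ = V₁·(T₂/T₁) = 4242 L.

V₂ ≈ 4.24e+03 L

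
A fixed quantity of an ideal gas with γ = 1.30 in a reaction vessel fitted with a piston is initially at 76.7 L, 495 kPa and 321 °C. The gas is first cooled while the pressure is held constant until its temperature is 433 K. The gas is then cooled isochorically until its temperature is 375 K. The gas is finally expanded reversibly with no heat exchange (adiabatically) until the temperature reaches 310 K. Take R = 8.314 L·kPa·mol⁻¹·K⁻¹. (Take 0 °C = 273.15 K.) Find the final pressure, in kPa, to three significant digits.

Convert: T₁ = 594.1 K.
Isobaric, so V/T is constant: P₂ = P₁; V₂ = V₁·(T₂/T₁) = 55.90 L.
V constant ⇒ P ∝ T: V₃ = V₂; P₃ = P₂·(T₃/T₂) = 428.7 kPa.
Reversible adiabatic, γ = 1.30: P₄ = P₃·(T₄/T₃)^(γ/(γ−1)) = 187.9 kPa; V₄ = V₃·(T₃/T₄)^(1/(γ−1)) = 105.4 L.

P₄ ≈ 188 kPa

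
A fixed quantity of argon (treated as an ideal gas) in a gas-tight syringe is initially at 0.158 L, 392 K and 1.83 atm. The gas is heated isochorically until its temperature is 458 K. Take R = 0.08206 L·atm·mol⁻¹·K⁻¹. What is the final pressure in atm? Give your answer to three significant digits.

P₂ ≈ 2.14 atm

Isochoric, so P/T is constant: V₂ = V₁; P₂ = P₁·(T₂/T₁) = 2.138 atm.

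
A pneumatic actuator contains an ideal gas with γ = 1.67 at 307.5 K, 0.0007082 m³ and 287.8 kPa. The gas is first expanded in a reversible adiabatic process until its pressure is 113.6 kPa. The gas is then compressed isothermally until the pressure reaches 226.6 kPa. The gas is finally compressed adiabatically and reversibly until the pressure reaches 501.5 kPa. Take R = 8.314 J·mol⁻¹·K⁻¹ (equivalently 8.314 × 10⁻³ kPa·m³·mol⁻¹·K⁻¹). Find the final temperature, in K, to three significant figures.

T₄ ≈ 291 K

Adiabatic (γ = 1.67), T V^(γ−1) and P V^γ constant: T₂ = T₁·(P₂/P₁)^((γ−1)/γ) = 211.8 K; V₂ = V₁·(P₁/P₂)^(1/γ) = 0.001236 m³.
T constant ⇒ Boyle's law P V = const: T₃ = T₂; V₃ = V₂·(P₂/P₃) = 0.0006195 m³.
Reversible adiabatic, γ = 1.67: T₄ = T₃·(P₄/P₃)^((γ−1)/γ) = 291.3 K; V₄ = V₃·(P₃/P₄)^(1/γ) = 0.0003850 m³.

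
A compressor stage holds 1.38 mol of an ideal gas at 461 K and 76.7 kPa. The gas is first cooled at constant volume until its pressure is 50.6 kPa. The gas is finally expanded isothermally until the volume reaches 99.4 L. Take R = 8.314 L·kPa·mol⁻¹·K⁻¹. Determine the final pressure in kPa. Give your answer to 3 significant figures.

P₃ ≈ 35.1 kPa

From PV = nRT: V₁ = nRT₁/P₁ = 68.96 L.
V constant ⇒ P ∝ T: V₂ = V₁; T₂ = T₁·(P₂/P₁) = 304.1 K.
Isothermal, so P V is constant: T₃ = T₂; P₃ = P₂·(V₂/V₃) = 35.10 kPa.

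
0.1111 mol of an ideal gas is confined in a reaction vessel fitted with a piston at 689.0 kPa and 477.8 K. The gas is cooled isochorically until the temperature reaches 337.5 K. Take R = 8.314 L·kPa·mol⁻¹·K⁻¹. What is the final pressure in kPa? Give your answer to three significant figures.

From PV = nRT: V₁ = nRT₁/P₁ = 0.6405 L.
Isochoric, so P/T is constant: V₂ = V₁; P₂ = P₁·(T₂/T₁) = 486.7 kPa.

P₂ ≈ 487 kPa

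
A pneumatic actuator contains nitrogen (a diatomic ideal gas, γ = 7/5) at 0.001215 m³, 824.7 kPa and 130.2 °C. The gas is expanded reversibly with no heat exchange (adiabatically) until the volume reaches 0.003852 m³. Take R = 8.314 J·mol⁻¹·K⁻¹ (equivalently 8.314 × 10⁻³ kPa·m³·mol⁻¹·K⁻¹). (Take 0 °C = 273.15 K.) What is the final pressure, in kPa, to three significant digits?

P₂ ≈ 164 kPa

Convert: T₁ = 403.3 K.
Adiabatic (γ = 7/5), T V^(γ−1) and P V^γ constant: T₂ = T₁·(V₁/V₂)^(γ−1) = 254.2 K; P₂ = P₁·(V₁/V₂)^γ = 164.0 kPa.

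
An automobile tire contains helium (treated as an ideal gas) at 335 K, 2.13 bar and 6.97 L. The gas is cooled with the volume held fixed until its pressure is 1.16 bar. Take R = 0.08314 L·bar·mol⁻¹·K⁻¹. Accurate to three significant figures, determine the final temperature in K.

Isochoric, so P/T is constant: V₂ = V₁; T₂ = T₁·(P₂/P₁) = 182.4 K.

T₂ ≈ 182 K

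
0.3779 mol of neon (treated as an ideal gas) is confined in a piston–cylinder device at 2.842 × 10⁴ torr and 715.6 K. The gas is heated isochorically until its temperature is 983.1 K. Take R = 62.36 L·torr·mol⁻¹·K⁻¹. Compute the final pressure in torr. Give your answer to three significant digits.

From PV = nRT: V₁ = nRT₁/P₁ = 0.5934 L.
V constant ⇒ P ∝ T: V₂ = V₁; P₂ = P₁·(T₂/T₁) = 3.904e+04 torr.

P₂ ≈ 3.90e+04 torr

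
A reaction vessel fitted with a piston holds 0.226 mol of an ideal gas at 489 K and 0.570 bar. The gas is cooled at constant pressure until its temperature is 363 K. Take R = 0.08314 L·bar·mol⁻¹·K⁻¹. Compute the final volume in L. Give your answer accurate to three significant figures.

V₂ ≈ 12.0 L

From PV = nRT: V₁ = nRT₁/P₁ = 16.12 L.
P constant ⇒ V ∝ T: P₂ = P₁; V₂ = V₁·(T₂/T₁) = 11.97 L.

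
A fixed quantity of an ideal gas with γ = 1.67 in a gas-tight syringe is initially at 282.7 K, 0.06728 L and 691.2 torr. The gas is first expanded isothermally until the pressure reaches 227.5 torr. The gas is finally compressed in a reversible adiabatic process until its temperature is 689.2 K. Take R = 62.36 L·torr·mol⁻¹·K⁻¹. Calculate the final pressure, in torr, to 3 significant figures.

P₃ ≈ 2.10e+03 torr

Isothermal, so P V is constant: T₂ = T₁; V₂ = V₁·(P₁/P₂) = 0.2044 L.
Reversible adiabatic, γ = 1.67: P₃ = P₂·(T₃/T₂)^(γ/(γ−1)) = 2097 torr; V₃ = V₂·(T₂/T₃)^(1/(γ−1)) = 0.05406 L.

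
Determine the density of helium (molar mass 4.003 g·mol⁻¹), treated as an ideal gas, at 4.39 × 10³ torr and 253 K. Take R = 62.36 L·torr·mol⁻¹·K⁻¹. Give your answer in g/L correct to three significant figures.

ρ ≈ 1.11 g/L

ρ = PM/(RT) = (4.39e+03 × 4.003) / (62.36 × 253.0)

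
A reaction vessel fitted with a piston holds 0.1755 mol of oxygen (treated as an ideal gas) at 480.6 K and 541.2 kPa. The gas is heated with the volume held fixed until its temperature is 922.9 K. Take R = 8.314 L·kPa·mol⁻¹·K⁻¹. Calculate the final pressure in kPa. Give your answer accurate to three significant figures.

P₂ ≈ 1.04e+03 kPa

From PV = nRT: V₁ = nRT₁/P₁ = 1.296 L.
Isochoric, so P/T is constant: V₂ = V₁; P₂ = P₁·(T₂/T₁) = 1039 kPa.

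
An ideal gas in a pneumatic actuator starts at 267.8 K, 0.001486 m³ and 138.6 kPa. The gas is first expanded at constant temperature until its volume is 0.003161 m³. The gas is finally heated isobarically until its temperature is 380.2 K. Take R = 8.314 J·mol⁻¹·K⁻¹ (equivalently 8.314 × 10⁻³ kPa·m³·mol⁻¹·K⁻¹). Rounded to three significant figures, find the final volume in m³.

V₃ ≈ 0.00449 m³

T constant ⇒ Boyle's law P V = const: T₂ = T₁; P₂ = P₁·(V₁/V₂) = 65.16 kPa.
P constant ⇒ V ∝ T: P₃ = P₂; V₃ = V₂·(T₃/T₂) = 0.004488 m³.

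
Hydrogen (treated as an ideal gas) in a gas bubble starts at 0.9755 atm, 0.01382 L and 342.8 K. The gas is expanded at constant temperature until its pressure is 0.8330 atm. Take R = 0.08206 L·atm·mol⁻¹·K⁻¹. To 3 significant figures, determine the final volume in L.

V₂ ≈ 0.0162 L

T constant ⇒ Boyle's law P V = const: T₂ = T₁; V₂ = V₁·(P₁/P₂) = 0.01618 L.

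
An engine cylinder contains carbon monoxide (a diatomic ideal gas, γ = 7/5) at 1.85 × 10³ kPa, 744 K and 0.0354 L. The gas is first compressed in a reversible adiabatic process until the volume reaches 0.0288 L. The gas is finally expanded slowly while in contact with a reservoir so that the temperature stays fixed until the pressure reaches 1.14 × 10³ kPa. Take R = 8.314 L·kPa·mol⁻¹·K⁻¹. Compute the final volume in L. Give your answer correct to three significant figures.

Adiabatic (γ = 7/5), T V^(γ−1) and P V^γ constant: T₂ = T₁·(V₁/V₂)^(γ−1) = 808.0 K; P₂ = P₁·(V₁/V₂)^γ = 2470 kPa.
Isothermal, so P V is constant: T₃ = T₂; V₃ = V₂·(P₂/P₃) = 0.06239 L.

V₃ ≈ 0.0624 L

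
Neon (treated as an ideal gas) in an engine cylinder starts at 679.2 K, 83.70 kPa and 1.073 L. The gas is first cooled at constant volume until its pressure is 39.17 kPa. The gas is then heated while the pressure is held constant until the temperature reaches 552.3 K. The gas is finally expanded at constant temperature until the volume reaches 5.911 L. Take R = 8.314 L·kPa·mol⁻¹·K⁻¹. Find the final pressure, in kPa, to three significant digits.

Isochoric, so P/T is constant: V₂ = V₁; T₂ = T₁·(P₂/P₁) = 317.9 K.
Isobaric, so V/T is constant: P₃ = P₂; V₃ = V₂·(T₃/T₂) = 1.864 L.
Isothermal, so P V is constant: T₄ = T₃; P₄ = P₃·(V₃/V₄) = 12.35 kPa.

P₄ ≈ 12.4 kPa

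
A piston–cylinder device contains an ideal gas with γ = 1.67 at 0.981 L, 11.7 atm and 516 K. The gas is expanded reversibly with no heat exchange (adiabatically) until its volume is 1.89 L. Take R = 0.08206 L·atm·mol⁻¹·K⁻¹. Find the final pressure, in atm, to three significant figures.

Reversible adiabatic, γ = 1.67: T₂ = T₁·(V₁/V₂)^(γ−1) = 332.5 K; P₂ = P₁·(V₁/V₂)^γ = 3.914 atm.

P₂ ≈ 3.91 atm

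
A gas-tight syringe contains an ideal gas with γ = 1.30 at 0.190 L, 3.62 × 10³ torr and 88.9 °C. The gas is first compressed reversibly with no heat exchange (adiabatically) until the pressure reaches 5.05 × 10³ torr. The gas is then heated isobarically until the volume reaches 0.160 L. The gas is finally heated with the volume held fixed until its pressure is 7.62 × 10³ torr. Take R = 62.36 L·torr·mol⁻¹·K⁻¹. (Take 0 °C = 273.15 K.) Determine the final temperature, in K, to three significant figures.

Convert: T₁ = 362.0 K.
Adiabatic (γ = 1.30), T V^(γ−1) and P V^γ constant: T₂ = T₁·(P₂/P₁)^((γ−1)/γ) = 391.0 K; V₂ = V₁·(P₁/P₂)^(1/γ) = 0.1471 L.
Isobaric, so V/T is constant: P₃ = P₂; T₃ = T₂·(V₃/V₂) = 425.3 K.
V constant ⇒ P ∝ T: V₄ = V₃; T₄ = T₃·(P₄/P₃) = 641.8 K.

T₄ ≈ 642 K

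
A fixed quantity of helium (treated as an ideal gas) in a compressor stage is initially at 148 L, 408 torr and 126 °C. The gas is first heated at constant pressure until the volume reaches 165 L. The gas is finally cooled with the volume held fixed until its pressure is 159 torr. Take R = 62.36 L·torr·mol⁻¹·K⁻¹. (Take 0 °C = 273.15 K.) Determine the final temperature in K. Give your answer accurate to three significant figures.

Convert: T₁ = 399.1 K.
Isobaric, so V/T is constant: P₂ = P₁; T₂ = T₁·(V₂/V₁) = 445.0 K.
V constant ⇒ P ∝ T: V₃ = V₂; T₃ = T₂·(P₃/P₂) = 173.4 K.

T₃ ≈ 173 K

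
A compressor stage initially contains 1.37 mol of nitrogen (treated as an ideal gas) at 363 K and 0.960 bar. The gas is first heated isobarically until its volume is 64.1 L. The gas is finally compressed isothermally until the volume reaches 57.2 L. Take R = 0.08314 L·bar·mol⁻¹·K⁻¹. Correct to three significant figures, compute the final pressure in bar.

P₃ ≈ 1.08 bar

From PV = nRT: V₁ = nRT₁/P₁ = 43.07 L.
Isobaric, so V/T is constant: P₂ = P₁; T₂ = T₁·(V₂/V₁) = 540.3 K.
T constant ⇒ Boyle's law P V = const: T₃ = T₂; P₃ = P₂·(V₂/V₃) = 1.076 bar.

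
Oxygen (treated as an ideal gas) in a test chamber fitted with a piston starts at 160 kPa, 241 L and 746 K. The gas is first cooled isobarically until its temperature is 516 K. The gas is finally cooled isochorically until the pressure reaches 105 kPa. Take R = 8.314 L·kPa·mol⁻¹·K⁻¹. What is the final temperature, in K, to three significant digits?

Isobaric, so V/T is constant: P₂ = P₁; V₂ = V₁·(T₂/T₁) = 166.7 L.
Isochoric, so P/T is constant: V₃ = V₂; T₃ = T₂·(P₃/P₂) = 338.6 K.

T₃ ≈ 339 K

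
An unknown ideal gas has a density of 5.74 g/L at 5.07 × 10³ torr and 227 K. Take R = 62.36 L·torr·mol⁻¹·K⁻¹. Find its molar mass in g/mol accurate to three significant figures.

ρ = PM/(RT) ⇒ M = ρRT/P = (5.74 × 62.36 × 227.0) / 5.07e+03

M ≈ 16.0 g/mol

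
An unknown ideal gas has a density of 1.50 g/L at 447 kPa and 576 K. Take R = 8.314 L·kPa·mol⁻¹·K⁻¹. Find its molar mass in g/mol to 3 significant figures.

ρ = PM/(RT) ⇒ M = ρRT/P = (1.50 × 8.314 × 576.0) / 447

M ≈ 16.1 g/mol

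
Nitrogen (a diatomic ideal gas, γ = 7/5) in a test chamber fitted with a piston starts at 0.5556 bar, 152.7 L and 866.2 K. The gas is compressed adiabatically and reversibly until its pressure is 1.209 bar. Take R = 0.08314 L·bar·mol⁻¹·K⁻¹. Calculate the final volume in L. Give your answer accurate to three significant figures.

Reversible adiabatic, γ = 7/5: T₂ = T₁·(P₂/P₁)^((γ−1)/γ) = 1082 K; V₂ = V₁·(P₁/P₂)^(1/γ) = 87.63 L.

V₂ ≈ 87.6 L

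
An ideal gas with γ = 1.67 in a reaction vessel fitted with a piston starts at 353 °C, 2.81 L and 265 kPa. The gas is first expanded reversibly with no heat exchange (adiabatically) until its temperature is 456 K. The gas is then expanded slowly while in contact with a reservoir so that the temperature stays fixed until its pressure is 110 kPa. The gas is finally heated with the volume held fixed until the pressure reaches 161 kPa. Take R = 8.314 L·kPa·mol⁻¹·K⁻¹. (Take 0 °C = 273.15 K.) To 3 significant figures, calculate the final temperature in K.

Convert: T₁ = 626.1 K.
Reversible adiabatic, γ = 1.67: P₂ = P₁·(T₂/T₁)^(γ/(γ−1)) = 120.2 kPa; V₂ = V₁·(T₁/T₂)^(1/(γ−1)) = 4.511 L.
Isothermal, so P V is constant: T₃ = T₂; V₃ = V₂·(P₂/P₃) = 4.930 L.
V constant ⇒ P ∝ T: V₄ = V₃; T₄ = T₃·(P₄/P₃) = 667.4 K.

T₄ ≈ 667 K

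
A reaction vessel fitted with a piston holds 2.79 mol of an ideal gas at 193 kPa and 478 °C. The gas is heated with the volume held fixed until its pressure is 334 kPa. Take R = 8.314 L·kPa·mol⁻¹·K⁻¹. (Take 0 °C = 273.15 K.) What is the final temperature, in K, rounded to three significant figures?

Convert: T₁ = 751.1 K.
From PV = nRT: V₁ = nRT₁/P₁ = 90.28 L.
V constant ⇒ P ∝ T: V₂ = V₁; T₂ = T₁·(P₂/P₁) = 1300 K.

T₂ ≈ 1.30e+03 K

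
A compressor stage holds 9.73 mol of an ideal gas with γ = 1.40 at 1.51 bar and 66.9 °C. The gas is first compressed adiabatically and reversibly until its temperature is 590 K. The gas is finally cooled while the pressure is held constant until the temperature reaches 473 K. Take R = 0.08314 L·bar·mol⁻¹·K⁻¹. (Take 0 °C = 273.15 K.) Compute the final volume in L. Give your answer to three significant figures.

Convert: T₁ = 340.0 K.
From PV = nRT: V₁ = nRT₁/P₁ = 182.2 L.
Reversible adiabatic, γ = 1.40: P₂ = P₁·(T₂/T₁)^(γ/(γ−1)) = 10.39 bar; V₂ = V₁·(T₁/T₂)^(1/(γ−1)) = 45.94 L.
P constant ⇒ V ∝ T: P₃ = P₂; V₃ = V₂·(T₃/T₂) = 36.83 L.

V₃ ≈ 36.8 L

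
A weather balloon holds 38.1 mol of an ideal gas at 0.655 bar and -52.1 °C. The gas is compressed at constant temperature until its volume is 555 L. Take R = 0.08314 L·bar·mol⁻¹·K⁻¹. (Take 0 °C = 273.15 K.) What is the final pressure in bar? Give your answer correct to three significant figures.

P₂ ≈ 1.26 bar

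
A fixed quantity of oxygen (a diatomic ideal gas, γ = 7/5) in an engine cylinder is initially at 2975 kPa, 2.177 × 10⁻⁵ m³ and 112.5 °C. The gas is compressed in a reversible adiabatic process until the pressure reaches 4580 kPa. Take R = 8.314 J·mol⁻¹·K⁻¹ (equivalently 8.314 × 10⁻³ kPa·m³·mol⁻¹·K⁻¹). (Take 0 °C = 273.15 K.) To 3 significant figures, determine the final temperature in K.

Convert: T₁ = 385.6 K.
Adiabatic (γ = 7/5), T V^(γ−1) and P V^γ constant: T₂ = T₁·(P₂/P₁)^((γ−1)/γ) = 436.2 K; V₂ = V₁·(P₁/P₂)^(1/γ) = 1.600e-05 m³.

T₂ ≈ 436 K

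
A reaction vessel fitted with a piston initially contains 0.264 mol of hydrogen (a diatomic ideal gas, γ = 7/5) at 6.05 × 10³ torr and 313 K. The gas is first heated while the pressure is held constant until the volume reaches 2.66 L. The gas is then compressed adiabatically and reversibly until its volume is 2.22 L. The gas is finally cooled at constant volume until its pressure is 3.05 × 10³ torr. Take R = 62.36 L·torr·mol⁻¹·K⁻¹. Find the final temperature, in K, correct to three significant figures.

T₄ ≈ 411 K

From PV = nRT: V₁ = nRT₁/P₁ = 0.8517 L.
Isobaric, so V/T is constant: P₂ = P₁; T₂ = T₁·(V₂/V₁) = 977.5 K.
Adiabatic (γ = 7/5), T V^(γ−1) and P V^γ constant: T₃ = T₂·(V₂/V₃)^(γ−1) = 1051 K; P₃ = P₂·(V₂/V₃)^γ = 7793 torr.
V constant ⇒ P ∝ T: V₄ = V₃; T₄ = T₃·(P₄/P₃) = 411.3 K.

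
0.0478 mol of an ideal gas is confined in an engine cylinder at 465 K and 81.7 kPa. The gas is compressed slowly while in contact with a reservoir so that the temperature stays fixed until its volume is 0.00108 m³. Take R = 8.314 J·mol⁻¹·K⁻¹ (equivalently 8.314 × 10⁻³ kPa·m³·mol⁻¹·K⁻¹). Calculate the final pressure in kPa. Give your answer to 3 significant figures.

P₂ ≈ 171 kPa

From PV = nRT: V₁ = nRT₁/P₁ = 0.002262 m³.
Isothermal, so P V is constant: T₂ = T₁; P₂ = P₁·(V₁/V₂) = 171.1 kPa.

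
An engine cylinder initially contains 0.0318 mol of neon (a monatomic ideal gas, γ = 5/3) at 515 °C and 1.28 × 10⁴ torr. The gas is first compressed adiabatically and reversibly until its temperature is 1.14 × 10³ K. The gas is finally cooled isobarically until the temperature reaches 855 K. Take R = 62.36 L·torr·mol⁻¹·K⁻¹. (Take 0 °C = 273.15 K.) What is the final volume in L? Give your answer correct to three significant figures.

V₃ ≈ 0.0526 L

Convert: T₁ = 788.1 K.
From PV = nRT: V₁ = nRT₁/P₁ = 0.1221 L.
Reversible adiabatic, γ = 5/3: P₂ = P₁·(T₂/T₁)^(γ/(γ−1)) = 3.221e+04 torr; V₂ = V₁·(T₁/T₂)^(1/(γ−1)) = 0.07019 L.
Isobaric, so V/T is constant: P₃ = P₂; V₃ = V₂·(T₃/T₂) = 0.05264 L.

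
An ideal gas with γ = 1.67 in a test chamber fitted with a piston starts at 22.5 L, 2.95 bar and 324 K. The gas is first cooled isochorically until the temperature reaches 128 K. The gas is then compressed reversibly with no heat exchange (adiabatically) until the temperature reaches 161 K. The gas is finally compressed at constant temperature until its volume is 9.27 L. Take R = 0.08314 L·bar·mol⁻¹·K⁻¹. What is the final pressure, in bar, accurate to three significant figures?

P₄ ≈ 3.56 bar

V constant ⇒ P ∝ T: V₂ = V₁; P₂ = P₁·(T₂/T₁) = 1.165 bar.
Reversible adiabatic, γ = 1.67: P₃ = P₂·(T₃/T₂)^(γ/(γ−1)) = 2.064 bar; V₃ = V₂·(T₂/T₃)^(1/(γ−1)) = 15.98 L.
Isothermal, so P V is constant: T₄ = T₃; P₄ = P₃·(V₃/V₄) = 3.558 bar.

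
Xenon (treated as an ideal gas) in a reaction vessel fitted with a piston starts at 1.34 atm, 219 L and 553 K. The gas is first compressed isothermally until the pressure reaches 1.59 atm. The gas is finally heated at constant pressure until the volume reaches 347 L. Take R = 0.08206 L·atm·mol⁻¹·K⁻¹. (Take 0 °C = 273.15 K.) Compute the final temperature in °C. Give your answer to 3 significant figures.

T constant ⇒ Boyle's law P V = const: T₂ = T₁; V₂ = V₁·(P₁/P₂) = 184.6 L.
P constant ⇒ V ∝ T: P₃ = P₂; T₃ = T₂·(V₃/V₂) = 1040 K.

T₃ ≈ 767 °C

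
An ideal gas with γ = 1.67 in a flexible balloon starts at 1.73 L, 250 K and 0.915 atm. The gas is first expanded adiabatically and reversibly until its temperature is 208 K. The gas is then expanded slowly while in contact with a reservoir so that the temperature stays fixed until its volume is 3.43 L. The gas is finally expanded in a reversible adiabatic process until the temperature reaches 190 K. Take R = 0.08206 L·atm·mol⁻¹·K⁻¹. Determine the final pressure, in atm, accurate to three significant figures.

Adiabatic (γ = 1.67), T V^(γ−1) and P V^γ constant: P₂ = P₁·(T₂/T₁)^(γ/(γ−1)) = 0.5785 atm; V₂ = V₁·(T₁/T₂)^(1/(γ−1)) = 2.276 L.
Isothermal, so P V is constant: T₃ = T₂; P₃ = P₂·(V₂/V₃) = 0.3840 atm.
Reversible adiabatic, γ = 1.67: P₄ = P₃·(T₄/T₃)^(γ/(γ−1)) = 0.3064 atm; V₄ = V₃·(T₃/T₄)^(1/(γ−1)) = 3.926 L.

P₄ ≈ 0.306 atm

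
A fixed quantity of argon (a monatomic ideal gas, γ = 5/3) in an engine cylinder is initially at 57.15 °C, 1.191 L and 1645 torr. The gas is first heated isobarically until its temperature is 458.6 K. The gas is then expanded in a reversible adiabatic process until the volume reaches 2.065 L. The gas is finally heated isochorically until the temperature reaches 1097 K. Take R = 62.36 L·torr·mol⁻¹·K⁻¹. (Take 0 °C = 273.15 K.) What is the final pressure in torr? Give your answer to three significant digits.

P₄ ≈ 3.15e+03 torr

Convert: T₁ = 330.3 K.
P constant ⇒ V ∝ T: P₂ = P₁; V₂ = V₁·(T₂/T₁) = 1.654 L.
Reversible adiabatic, γ = 5/3: T₃ = T₂·(V₂/V₃)^(γ−1) = 395.5 K; P₃ = P₂·(V₂/V₃)^γ = 1136 torr.
Isochoric, so P/T is constant: V₄ = V₃; P₄ = P₃·(T₄/T₃) = 3151 torr.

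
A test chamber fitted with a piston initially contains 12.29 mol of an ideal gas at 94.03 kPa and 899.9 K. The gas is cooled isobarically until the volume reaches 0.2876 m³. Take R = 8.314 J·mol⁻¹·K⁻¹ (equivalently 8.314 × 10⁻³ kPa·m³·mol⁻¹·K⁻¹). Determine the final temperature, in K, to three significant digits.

From PV = nRT: V₁ = nRT₁/P₁ = 0.9779 m³.
P constant ⇒ V ∝ T: P₂ = P₁; T₂ = T₁·(V₂/V₁) = 264.7 K.

T₂ ≈ 265 K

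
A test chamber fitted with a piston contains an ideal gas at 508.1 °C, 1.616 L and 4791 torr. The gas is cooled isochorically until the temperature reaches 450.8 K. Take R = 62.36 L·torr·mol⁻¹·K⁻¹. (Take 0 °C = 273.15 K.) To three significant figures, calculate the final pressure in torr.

Convert: T₁ = 781.2 K.
Isochoric, so P/T is constant: V₂ = V₁; P₂ = P₁·(T₂/T₁) = 2765 torr.

P₂ ≈ 2.76e+03 torr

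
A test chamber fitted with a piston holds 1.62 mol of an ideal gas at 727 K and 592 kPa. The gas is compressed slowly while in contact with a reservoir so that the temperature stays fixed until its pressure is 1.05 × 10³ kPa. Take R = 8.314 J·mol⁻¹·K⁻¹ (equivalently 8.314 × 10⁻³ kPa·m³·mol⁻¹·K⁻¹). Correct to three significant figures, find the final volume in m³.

V₂ ≈ 0.00933 m³

From PV = nRT: V₁ = nRT₁/P₁ = 0.01654 m³.
Isothermal, so P V is constant: T₂ = T₁; V₂ = V₁·(P₁/P₂) = 0.009325 m³.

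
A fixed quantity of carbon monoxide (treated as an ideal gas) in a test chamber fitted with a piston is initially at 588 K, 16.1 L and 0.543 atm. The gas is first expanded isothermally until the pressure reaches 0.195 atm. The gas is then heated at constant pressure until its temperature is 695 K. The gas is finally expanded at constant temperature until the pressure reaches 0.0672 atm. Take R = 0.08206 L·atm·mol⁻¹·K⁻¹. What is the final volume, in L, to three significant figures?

V₄ ≈ 154 L

Isothermal, so P V is constant: T₂ = T₁; V₂ = V₁·(P₁/P₂) = 44.83 L.
P constant ⇒ V ∝ T: P₃ = P₂; V₃ = V₂·(T₃/T₂) = 52.99 L.
Isothermal, so P V is constant: T₄ = T₃; V₄ = V₃·(P₃/P₄) = 153.8 L.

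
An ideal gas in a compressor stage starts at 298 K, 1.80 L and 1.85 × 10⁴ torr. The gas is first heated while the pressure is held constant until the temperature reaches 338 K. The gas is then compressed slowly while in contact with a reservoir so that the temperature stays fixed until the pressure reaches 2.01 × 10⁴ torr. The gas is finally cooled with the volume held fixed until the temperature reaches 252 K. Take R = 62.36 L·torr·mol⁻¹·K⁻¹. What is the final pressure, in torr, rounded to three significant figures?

Isobaric, so V/T is constant: P₂ = P₁; V₂ = V₁·(T₂/T₁) = 2.042 L.
Isothermal, so P V is constant: T₃ = T₂; V₃ = V₂·(P₂/P₃) = 1.879 L.
V constant ⇒ P ∝ T: V₄ = V₃; P₄ = P₃·(T₄/T₃) = 1.499e+04 torr.

P₄ ≈ 1.50e+04 torr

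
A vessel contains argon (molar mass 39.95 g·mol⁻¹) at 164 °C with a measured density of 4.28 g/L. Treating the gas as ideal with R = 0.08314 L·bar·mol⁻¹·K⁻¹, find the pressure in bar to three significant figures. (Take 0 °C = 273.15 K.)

ρ = PM/(RT) ⇒ P = ρRT/M = (4.28 × 0.08314 × 437.1) / 39.95

P ≈ 3.89 bar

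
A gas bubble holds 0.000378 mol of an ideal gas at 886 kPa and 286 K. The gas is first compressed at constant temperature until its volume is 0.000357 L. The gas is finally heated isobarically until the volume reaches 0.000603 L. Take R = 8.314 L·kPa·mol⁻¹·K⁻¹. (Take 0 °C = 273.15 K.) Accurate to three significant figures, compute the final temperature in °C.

T₃ ≈ 210 °C

From PV = nRT: V₁ = nRT₁/P₁ = 0.001014 L.
T constant ⇒ Boyle's law P V = const: T₂ = T₁; P₂ = P₁·(V₁/V₂) = 2518 kPa.
Isobaric, so V/T is constant: P₃ = P₂; T₃ = T₂·(V₃/V₂) = 483.1 K.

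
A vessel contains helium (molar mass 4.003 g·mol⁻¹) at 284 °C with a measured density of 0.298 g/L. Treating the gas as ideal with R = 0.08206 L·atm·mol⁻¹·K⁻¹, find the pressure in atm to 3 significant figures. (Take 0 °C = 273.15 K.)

ρ = PM/(RT) ⇒ P = ρRT/M = (0.298 × 0.08206 × 557.1) / 4.003

P ≈ 3.40 atm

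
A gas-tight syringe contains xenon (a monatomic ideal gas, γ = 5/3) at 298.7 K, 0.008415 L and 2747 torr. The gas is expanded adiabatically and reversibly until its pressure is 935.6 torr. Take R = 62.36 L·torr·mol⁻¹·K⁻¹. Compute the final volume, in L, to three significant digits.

V₂ ≈ 0.0161 L

Reversible adiabatic, γ = 5/3: T₂ = T₁·(P₂/P₁)^((γ−1)/γ) = 194.1 K; V₂ = V₁·(P₁/P₂)^(1/γ) = 0.01606 L.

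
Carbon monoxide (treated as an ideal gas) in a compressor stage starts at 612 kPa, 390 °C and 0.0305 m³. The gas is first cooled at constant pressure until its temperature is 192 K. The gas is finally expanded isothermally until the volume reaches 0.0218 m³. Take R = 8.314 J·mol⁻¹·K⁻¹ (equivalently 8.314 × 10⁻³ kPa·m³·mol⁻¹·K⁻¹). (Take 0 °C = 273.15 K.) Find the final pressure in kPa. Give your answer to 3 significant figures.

P₃ ≈ 248 kPa

Convert: T₁ = 663.1 K.
Isobaric, so V/T is constant: P₂ = P₁; V₂ = V₁·(T₂/T₁) = 0.008831 m³.
T constant ⇒ Boyle's law P V = const: T₃ = T₂; P₃ = P₂·(V₂/V₃) = 247.9 kPa.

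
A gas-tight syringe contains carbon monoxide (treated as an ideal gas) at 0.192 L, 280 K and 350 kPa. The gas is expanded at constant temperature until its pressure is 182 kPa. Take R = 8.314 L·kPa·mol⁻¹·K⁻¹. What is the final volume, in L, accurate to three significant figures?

Isothermal, so P V is constant: T₂ = T₁; V₂ = V₁·(P₁/P₂) = 0.3692 L.

V₂ ≈ 0.369 L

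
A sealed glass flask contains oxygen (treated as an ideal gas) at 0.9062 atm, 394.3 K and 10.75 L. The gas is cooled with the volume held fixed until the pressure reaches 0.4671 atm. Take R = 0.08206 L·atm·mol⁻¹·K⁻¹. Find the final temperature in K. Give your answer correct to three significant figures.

T₂ ≈ 203 K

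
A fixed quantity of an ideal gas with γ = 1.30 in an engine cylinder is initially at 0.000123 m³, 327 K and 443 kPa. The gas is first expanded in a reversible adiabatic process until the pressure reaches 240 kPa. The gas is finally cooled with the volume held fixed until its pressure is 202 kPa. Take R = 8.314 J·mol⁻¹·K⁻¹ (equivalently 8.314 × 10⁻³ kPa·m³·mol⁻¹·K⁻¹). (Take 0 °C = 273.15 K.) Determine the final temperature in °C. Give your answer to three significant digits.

T₃ ≈ -34.2 °C

Reversible adiabatic, γ = 1.30: T₂ = T₁·(P₂/P₁)^((γ−1)/γ) = 283.9 K; V₂ = V₁·(P₁/P₂)^(1/γ) = 0.0001971 m³.
Isochoric, so P/T is constant: V₃ = V₂; T₃ = T₂·(P₃/P₂) = 238.9 K.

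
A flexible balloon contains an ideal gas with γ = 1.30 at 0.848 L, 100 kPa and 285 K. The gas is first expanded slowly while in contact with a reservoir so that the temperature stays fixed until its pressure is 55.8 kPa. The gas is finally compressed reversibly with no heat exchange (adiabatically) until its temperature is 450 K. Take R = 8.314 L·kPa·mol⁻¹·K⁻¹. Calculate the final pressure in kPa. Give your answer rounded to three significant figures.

Isothermal, so P V is constant: T₂ = T₁; V₂ = V₁·(P₁/P₂) = 1.520 L.
Adiabatic (γ = 1.30), T V^(γ−1) and P V^γ constant: P₃ = P₂·(T₃/T₂)^(γ/(γ−1)) = 403.9 kPa; V₃ = V₂·(T₂/T₃)^(1/(γ−1)) = 0.3315 L.

P₃ ≈ 404 kPa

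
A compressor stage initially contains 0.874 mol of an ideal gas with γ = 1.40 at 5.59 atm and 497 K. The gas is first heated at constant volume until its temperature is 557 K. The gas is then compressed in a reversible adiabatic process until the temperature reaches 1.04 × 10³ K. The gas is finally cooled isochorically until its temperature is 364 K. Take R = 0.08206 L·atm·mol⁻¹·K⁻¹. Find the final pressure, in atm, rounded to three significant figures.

P₄ ≈ 19.5 atm

From PV = nRT: V₁ = nRT₁/P₁ = 6.377 L.
Isochoric, so P/T is constant: V₂ = V₁; P₂ = P₁·(T₂/T₁) = 6.265 atm.
Adiabatic (γ = 1.40), T V^(γ−1) and P V^γ constant: P₃ = P₂·(T₃/T₂)^(γ/(γ−1)) = 55.72 atm; V₃ = V₂·(T₂/T₃)^(1/(γ−1)) = 1.339 L.
Isochoric, so P/T is constant: V₄ = V₃; P₄ = P₃·(T₄/T₃) = 19.50 atm.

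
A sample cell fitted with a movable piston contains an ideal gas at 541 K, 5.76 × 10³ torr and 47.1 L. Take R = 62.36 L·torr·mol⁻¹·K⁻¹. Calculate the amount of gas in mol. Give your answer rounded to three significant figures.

n ≈ 8.04 mol

PV = nRT ⇒ n = PV/(RT) = (5.76e+03 × 47.1) / (62.36 × 541)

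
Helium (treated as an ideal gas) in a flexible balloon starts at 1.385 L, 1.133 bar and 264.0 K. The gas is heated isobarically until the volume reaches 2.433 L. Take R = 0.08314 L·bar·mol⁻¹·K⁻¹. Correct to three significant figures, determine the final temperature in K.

T₂ ≈ 464 K

Isobaric, so V/T is constant: P₂ = P₁; T₂ = T₁·(V₂/V₁) = 463.8 K.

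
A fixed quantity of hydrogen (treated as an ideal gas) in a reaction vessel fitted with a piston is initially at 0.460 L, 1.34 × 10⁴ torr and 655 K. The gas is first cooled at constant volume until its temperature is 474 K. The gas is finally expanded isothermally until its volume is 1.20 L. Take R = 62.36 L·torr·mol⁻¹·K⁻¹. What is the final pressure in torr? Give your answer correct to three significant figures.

P₃ ≈ 3.72e+03 torr

V constant ⇒ P ∝ T: V₂ = V₁; P₂ = P₁·(T₂/T₁) = 9697 torr.
T constant ⇒ Boyle's law P V = const: T₃ = T₂; P₃ = P₂·(V₂/V₃) = 3717 torr.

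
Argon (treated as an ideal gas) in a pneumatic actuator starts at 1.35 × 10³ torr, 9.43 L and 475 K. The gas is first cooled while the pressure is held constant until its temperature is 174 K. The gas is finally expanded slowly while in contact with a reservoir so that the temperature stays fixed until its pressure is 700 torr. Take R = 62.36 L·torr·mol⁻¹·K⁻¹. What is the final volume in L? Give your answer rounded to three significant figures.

P constant ⇒ V ∝ T: P₂ = P₁; V₂ = V₁·(T₂/T₁) = 3.454 L.
T constant ⇒ Boyle's law P V = const: T₃ = T₂; V₃ = V₂·(P₂/P₃) = 6.662 L.

V₃ ≈ 6.66 L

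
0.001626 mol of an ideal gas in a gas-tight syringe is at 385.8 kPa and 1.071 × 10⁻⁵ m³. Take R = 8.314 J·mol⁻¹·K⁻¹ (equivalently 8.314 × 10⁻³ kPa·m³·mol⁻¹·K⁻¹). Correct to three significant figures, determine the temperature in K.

T ≈ 306 K

PV = nRT ⇒ T = PV/(nR) = (385.8 × 1.071e-05) / (0.001626 × 8.314 × 10⁻³)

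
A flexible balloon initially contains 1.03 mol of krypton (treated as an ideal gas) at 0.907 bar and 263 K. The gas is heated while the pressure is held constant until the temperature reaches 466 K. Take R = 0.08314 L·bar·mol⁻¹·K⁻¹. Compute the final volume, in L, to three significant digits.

V₂ ≈ 44.0 L

From PV = nRT: V₁ = nRT₁/P₁ = 24.83 L.
Isobaric, so V/T is constant: P₂ = P₁; V₂ = V₁·(T₂/T₁) = 44.00 L.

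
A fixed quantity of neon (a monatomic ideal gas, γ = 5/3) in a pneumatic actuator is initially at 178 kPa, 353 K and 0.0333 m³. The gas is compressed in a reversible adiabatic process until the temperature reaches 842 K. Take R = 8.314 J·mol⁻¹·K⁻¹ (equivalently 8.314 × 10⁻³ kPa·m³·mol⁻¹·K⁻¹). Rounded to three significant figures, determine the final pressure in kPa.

P₂ ≈ 1.56e+03 kPa

Adiabatic (γ = 5/3), T V^(γ−1) and P V^γ constant: P₂ = P₁·(T₂/T₁)^(γ/(γ−1)) = 1564 kPa; V₂ = V₁·(T₁/T₂)^(1/(γ−1)) = 0.009039 m³.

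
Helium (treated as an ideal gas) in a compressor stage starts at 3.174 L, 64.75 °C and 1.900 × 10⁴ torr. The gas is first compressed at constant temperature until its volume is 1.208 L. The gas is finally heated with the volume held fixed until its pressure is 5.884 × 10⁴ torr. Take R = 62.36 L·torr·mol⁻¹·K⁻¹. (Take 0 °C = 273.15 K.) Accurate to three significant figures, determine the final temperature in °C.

T₃ ≈ 125 °C

Convert: T₁ = 337.9 K.
T constant ⇒ Boyle's law P V = const: T₂ = T₁; P₂ = P₁·(V₁/V₂) = 4.992e+04 torr.
Isochoric, so P/T is constant: V₃ = V₂; T₃ = T₂·(P₃/P₂) = 398.3 K.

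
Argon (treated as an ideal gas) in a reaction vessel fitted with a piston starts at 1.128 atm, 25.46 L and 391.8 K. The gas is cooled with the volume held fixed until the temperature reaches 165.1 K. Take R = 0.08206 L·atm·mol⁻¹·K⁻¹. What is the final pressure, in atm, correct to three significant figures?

Isochoric, so P/T is constant: V₂ = V₁; P₂ = P₁·(T₂/T₁) = 0.4753 atm.

P₂ ≈ 0.475 atm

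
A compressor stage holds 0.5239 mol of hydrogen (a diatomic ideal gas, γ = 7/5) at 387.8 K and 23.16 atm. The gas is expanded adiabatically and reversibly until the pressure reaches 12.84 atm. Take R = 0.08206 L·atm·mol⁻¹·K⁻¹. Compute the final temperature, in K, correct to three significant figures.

From PV = nRT: V₁ = nRT₁/P₁ = 0.7199 L.
Reversible adiabatic, γ = 7/5: T₂ = T₁·(P₂/P₁)^((γ−1)/γ) = 327.7 K; V₂ = V₁·(P₁/P₂)^(1/γ) = 1.097 L.

T₂ ≈ 328 K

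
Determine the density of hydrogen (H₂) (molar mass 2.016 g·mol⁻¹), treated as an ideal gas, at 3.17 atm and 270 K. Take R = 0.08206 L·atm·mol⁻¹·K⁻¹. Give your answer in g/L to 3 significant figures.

ρ ≈ 0.288 g/L

ρ = PM/(RT) = (3.17 × 2.016) / (0.08206 × 270.0)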